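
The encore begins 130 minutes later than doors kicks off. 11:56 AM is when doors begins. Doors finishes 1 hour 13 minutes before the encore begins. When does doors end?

12:53 PM

The encore starts at 11:56 AM + 130 min = 2:06 PM.
Doors ends at 2:06 PM − 73 min = 12:53 PM.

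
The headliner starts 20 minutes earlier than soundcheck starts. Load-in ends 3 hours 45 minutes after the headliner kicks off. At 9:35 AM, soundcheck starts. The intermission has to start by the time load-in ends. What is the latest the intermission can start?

The headliner starts at 9:35 AM − 20 min = 9:15 AM.
Load-in ends at 9:15 AM + 225 min = 1:00 PM.
The intermission is bounded by load-in, so the latest it can start is 1:00 PM.

1:00 PM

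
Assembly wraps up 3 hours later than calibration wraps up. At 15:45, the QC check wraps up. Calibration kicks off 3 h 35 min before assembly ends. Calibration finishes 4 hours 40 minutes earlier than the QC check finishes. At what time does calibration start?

10:30

Calibration ends at 15:45 − 280 min = 11:05.
Assembly ends at 11:05 + 180 min = 14:05.
Calibration starts at 14:05 − 215 min = 10:30.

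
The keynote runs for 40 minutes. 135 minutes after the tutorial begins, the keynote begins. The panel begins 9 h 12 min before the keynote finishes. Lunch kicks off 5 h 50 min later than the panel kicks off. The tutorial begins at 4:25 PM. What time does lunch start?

3:58 PM

The keynote starts at 4:25 PM + 135 min = 6:40 PM.
The keynote ends at 6:40 PM + 40 min = 7:20 PM.
The panel starts at 7:20 PM − 552 min = 10:08 AM.
Lunch starts at 10:08 AM + 350 min = 3:58 PM.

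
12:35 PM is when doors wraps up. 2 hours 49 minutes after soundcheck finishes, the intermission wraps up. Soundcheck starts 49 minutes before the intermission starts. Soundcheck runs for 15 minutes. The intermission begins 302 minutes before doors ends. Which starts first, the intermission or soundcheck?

The intermission starts at 12:35 PM − 302 min = 7:33 AM.
Soundcheck starts at 7:33 AM − 49 min = 6:44 AM.
The intermission starts at 7:33 AM and soundcheck starts at 6:44 AM, so soundcheck is first.

soundcheck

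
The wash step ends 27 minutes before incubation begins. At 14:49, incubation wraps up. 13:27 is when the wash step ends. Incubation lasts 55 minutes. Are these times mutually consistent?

Yes

Incubation starts at 14:49 − 55 min = 13:54.
The wash step ends at 13:54 − 27 min = 13:27.
That matches the stated 13:27, so the schedule is consistent.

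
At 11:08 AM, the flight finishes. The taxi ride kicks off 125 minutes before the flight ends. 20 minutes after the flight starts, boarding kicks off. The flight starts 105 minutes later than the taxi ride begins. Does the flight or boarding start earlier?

The taxi ride starts at 11:08 AM − 125 min = 9:03 AM.
The flight starts at 9:03 AM + 105 min = 10:48 AM.
Boarding starts at 10:48 AM + 20 min = 11:08 AM.
The flight starts at 10:48 AM and boarding starts at 11:08 AM, so the flight is first.

the flight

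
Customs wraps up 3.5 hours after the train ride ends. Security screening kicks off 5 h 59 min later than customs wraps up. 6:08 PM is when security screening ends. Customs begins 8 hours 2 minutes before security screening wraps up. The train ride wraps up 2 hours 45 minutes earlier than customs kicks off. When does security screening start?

Customs starts at 6:08 PM − 482 min = 10:06 AM.
The train ride ends at 10:06 AM − 165 min = 7:21 AM.
Customs ends at 7:21 AM + 210 min = 10:51 AM.
Security screening starts at 10:51 AM + 359 min = 4:50 PM.

4:50 PM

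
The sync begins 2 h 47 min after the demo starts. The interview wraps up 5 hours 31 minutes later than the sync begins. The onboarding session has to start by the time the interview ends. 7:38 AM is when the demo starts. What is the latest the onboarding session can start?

The sync starts at 7:38 AM + 167 min = 10:25 AM.
The interview ends at 10:25 AM + 331 min = 3:56 PM.
The onboarding session is bounded by the interview, so the latest it can start is 3:56 PM.

3:56 PM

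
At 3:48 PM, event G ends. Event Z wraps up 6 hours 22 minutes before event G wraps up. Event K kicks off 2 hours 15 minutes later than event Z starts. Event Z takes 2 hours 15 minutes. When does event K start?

Event Z ends at 3:48 PM − 382 min = 9:26 AM.
Event Z starts at 9:26 AM − 135 min = 7:11 AM.
Event K starts at 7:11 AM + 135 min = 9:26 AM.

9:26 AM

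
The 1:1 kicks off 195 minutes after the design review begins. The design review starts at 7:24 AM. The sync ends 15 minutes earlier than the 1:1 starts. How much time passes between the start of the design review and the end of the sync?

The 1:1 starts at 7:24 AM + 195 min = 10:39 AM.
The sync ends at 10:39 AM − 15 min = 10:24 AM.
From 7:24 AM to 10:24 AM is 180 minutes.

180 minutes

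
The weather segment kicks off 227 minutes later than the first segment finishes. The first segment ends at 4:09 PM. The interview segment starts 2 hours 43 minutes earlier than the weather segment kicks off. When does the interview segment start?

5:13 PM

The weather segment starts at 4:09 PM + 227 min = 7:56 PM.
The interview segment starts at 7:56 PM − 163 min = 5:13 PM.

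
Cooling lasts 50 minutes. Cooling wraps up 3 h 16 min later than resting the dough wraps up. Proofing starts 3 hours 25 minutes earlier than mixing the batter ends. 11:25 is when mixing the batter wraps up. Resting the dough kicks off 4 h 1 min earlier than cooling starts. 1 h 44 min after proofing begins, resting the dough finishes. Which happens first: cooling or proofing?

proofing

Proofing starts at 11:25 − 205 min = 08:00.
Resting the dough ends at 08:00 + 104 min = 09:44.
Cooling ends at 09:44 + 196 min = 13:00.
Cooling starts at 13:00 − 50 min = 12:10.
Cooling starts at 12:10 and proofing starts at 08:00, so proofing is first.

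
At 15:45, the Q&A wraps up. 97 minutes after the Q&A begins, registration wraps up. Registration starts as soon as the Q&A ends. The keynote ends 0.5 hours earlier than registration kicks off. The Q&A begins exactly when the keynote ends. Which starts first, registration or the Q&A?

Registration starts at 15:45.
The keynote ends at 15:45 − 30 min = 15:15.
So the Q&A starts at 15:15.
Registration starts at 15:45 and the Q&A starts at 15:15, so the Q&A is first.

the Q&A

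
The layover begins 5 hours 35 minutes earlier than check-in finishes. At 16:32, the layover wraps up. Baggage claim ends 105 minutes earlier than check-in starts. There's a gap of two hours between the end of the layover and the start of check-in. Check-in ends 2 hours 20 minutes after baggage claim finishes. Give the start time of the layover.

13:32

Check-in starts at 16:32 + 120 min = 18:32.
Baggage claim ends at 18:32 − 105 min = 16:47.
Check-in ends at 16:47 + 140 min = 19:07.
The layover starts at 19:07 − 335 min = 13:32.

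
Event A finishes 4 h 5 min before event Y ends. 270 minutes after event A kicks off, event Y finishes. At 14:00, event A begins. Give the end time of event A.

14:25

Event Y ends at 14:00 + 270 min = 18:30.
Event A ends at 18:30 − 245 min = 14:25.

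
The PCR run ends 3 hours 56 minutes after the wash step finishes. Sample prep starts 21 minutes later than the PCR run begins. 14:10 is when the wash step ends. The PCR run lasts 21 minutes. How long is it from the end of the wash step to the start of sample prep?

3 h 56 min

The PCR run ends at 14:10 + 236 min = 18:06.
The PCR run starts at 18:06 − 21 min = 17:45.
Sample prep starts at 17:45 + 21 min = 18:06.
From 14:10 to 18:06 is 3 h 56 min.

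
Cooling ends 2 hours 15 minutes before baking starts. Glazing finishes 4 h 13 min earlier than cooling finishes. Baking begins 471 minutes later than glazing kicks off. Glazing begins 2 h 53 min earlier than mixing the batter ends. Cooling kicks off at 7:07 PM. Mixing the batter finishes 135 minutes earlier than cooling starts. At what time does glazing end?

3:22 PM

Mixing the batter ends at 7:07 PM − 135 min = 4:52 PM.
Glazing starts at 4:52 PM − 173 min = 1:59 PM.
Baking starts at 1:59 PM + 471 min = 9:50 PM.
Cooling ends at 9:50 PM − 135 min = 7:35 PM.
Glazing ends at 7:35 PM − 253 min = 3:22 PM.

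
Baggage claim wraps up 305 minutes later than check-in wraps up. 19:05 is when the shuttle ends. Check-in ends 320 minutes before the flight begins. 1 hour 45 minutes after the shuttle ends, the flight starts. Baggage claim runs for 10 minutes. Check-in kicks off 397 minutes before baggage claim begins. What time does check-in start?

13:48

The flight starts at 19:05 + 105 min = 20:50.
Check-in ends at 20:50 − 320 min = 15:30.
Baggage claim ends at 15:30 + 305 min = 20:35.
Baggage claim starts at 20:35 − 10 min = 20:25.
Check-in starts at 20:25 − 397 min = 13:48.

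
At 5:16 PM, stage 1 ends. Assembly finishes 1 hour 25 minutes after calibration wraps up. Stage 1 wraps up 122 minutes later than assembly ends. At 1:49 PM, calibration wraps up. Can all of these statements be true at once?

Yes

Assembly ends at 1:49 PM + 85 min = 3:14 PM.
Stage 1 ends at 3:14 PM + 122 min = 5:16 PM.
That matches the stated 5:16 PM, so the schedule is consistent.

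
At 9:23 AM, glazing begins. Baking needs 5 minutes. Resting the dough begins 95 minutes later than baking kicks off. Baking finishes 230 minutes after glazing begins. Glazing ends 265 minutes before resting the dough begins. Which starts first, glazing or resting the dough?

Baking ends at 9:23 AM + 230 min = 1:13 PM.
Baking starts at 1:13 PM − 5 min = 1:08 PM.
Resting the dough starts at 1:08 PM + 95 min = 2:43 PM.
Glazing starts at 9:23 AM and resting the dough starts at 2:43 PM, so glazing is first.

glazing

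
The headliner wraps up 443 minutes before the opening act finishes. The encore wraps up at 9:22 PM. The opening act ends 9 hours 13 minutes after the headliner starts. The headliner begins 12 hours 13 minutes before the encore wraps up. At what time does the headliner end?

The headliner starts at 9:22 PM − 733 min = 9:09 AM.
The opening act ends at 9:09 AM + 553 min = 6:22 PM.
The headliner ends at 6:22 PM − 443 min = 10:59 AM.

10:59 AM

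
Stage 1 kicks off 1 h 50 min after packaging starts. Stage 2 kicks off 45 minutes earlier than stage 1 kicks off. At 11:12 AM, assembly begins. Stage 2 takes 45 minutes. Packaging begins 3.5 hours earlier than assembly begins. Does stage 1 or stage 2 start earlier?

stage 2

Packaging starts at 11:12 AM − 210 min = 7:42 AM.
Stage 1 starts at 7:42 AM + 110 min = 9:32 AM.
Stage 2 starts at 9:32 AM − 45 min = 8:47 AM.
Stage 1 starts at 9:32 AM and stage 2 starts at 8:47 AM, so stage 2 is first.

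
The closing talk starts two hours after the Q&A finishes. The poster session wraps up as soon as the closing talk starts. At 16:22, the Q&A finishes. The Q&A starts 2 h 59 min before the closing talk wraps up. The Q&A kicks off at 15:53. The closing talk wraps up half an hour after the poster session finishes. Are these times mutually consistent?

Yes

The closing talk starts at 16:22 + 120 min = 18:22.
So the poster session ends at 18:22.
The closing talk ends at 18:22 + 30 min = 18:52.
The Q&A starts at 18:52 − 179 min = 15:53.
That matches the stated 15:53, so the schedule is consistent.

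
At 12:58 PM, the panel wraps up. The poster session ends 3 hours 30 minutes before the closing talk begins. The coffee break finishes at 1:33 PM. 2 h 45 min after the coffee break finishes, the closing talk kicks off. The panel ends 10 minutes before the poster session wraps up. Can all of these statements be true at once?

No

The closing talk starts at 1:33 PM + 165 min = 4:18 PM.
The poster session ends at 4:18 PM − 210 min = 12:48 PM.
The panel ends at 12:48 PM − 10 min = 12:38 PM.
But the panel is also said to end at 12:58 PM — a 20-minute conflict.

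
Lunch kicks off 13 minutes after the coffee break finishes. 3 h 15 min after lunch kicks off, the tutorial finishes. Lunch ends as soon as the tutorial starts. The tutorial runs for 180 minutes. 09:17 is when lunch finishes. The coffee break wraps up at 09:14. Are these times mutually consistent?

No

Lunch starts at 09:14 + 13 min = 09:27.
The tutorial ends at 09:27 + 195 min = 12:42.
The tutorial starts at 12:42 − 180 min = 09:42.
So lunch ends at 09:42.
But lunch is also said to end at 09:17 — a 25-minute conflict.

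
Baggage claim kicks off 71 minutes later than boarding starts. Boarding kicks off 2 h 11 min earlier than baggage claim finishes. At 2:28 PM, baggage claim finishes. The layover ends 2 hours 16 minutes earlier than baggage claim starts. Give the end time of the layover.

Boarding starts at 2:28 PM − 131 min = 12:17 PM.
Baggage claim starts at 12:17 PM + 71 min = 1:28 PM.
The layover ends at 1:28 PM − 136 min = 11:12 AM.

11:12 AM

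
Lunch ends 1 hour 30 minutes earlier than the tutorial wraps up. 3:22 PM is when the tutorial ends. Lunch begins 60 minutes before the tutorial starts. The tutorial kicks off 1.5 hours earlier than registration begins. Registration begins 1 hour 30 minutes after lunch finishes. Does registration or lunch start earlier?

lunch

Lunch ends at 3:22 PM − 90 min = 1:52 PM.
Registration starts at 1:52 PM + 90 min = 3:22 PM.
The tutorial starts at 3:22 PM − 90 min = 1:52 PM.
Lunch starts at 1:52 PM − 60 min = 12:52 PM.
Registration starts at 3:22 PM and lunch starts at 12:52 PM, so lunch is first.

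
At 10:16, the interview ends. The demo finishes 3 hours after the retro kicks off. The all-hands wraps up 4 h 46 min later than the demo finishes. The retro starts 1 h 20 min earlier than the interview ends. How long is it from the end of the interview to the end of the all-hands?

6 h 26 min

The retro starts at 10:16 − 80 min = 08:56.
The demo ends at 08:56 + 180 min = 11:56.
The all-hands ends at 11:56 + 286 min = 16:42.
From 10:16 to 16:42 is 6 h 26 min.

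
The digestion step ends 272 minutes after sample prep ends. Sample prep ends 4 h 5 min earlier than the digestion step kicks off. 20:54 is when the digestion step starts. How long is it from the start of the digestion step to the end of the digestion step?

27 minutes

Sample prep ends at 20:54 − 245 min = 16:49.
The digestion step ends at 16:49 + 272 min = 21:21.
From 20:54 to 21:21 is 27 minutes.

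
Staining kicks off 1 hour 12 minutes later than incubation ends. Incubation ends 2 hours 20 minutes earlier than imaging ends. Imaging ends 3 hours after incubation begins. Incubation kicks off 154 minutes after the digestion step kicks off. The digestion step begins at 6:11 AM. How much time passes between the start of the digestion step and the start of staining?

Incubation starts at 6:11 AM + 154 min = 8:45 AM.
Imaging ends at 8:45 AM + 180 min = 11:45 AM.
Incubation ends at 11:45 AM − 140 min = 9:25 AM.
Staining starts at 9:25 AM + 72 min = 10:37 AM.
From 6:11 AM to 10:37 AM is 266 minutes.

266 minutes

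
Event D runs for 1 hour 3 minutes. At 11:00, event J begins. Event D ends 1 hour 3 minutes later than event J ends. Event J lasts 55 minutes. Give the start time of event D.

Event J ends at 11:00 + 55 min = 11:55.
Event D ends at 11:55 + 63 min = 12:58.
Event D starts at 12:58 − 63 min = 11:55.

11:55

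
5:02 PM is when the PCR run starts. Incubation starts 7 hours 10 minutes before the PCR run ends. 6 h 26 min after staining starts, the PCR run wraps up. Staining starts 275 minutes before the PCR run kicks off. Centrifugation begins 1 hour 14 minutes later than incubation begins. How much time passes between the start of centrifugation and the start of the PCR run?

4 h 5 min

Staining starts at 5:02 PM − 275 min = 12:27 PM.
The PCR run ends at 12:27 PM + 386 min = 6:53 PM.
Incubation starts at 6:53 PM − 430 min = 11:43 AM.
Centrifugation starts at 11:43 AM + 74 min = 12:57 PM.
From 12:57 PM to 5:02 PM is 4 h 5 min.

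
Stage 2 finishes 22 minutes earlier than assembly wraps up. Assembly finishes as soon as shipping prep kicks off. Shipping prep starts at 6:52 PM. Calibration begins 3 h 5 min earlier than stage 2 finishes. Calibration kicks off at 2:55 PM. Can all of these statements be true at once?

Assembly ends at 6:52 PM.
Stage 2 ends at 6:52 PM − 22 min = 6:30 PM.
Calibration starts at 6:30 PM − 185 min = 3:25 PM.
But calibration is also said to start at 2:55 PM — a 30-minute conflict.

No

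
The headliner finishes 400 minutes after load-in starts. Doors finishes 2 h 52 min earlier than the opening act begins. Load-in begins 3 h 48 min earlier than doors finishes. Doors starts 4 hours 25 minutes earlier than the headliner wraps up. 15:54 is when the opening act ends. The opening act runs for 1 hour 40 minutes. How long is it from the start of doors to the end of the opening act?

365 minutes

The opening act starts at 15:54 − 100 min = 14:14.
Doors ends at 14:14 − 172 min = 11:22.
Load-in starts at 11:22 − 228 min = 07:34.
The headliner ends at 07:34 + 400 min = 14:14.
Doors starts at 14:14 − 265 min = 09:49.
From 09:49 to 15:54 is 365 minutes.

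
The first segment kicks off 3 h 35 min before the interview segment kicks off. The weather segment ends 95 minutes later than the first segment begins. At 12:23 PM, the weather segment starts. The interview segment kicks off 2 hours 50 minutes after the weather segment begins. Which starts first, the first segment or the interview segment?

the first segment

The interview segment starts at 12:23 PM + 170 min = 3:13 PM.
The first segment starts at 3:13 PM − 215 min = 11:38 AM.
The first segment starts at 11:38 AM and the interview segment starts at 3:13 PM, so the first segment is first.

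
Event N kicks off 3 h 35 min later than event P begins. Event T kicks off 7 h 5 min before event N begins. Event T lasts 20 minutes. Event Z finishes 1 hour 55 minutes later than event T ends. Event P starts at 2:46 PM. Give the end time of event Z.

Event N starts at 2:46 PM + 215 min = 6:21 PM.
Event T starts at 6:21 PM − 425 min = 11:16 AM.
Event T ends at 11:16 AM + 20 min = 11:36 AM.
Event Z ends at 11:36 AM + 115 min = 1:31 PM.

1:31 PM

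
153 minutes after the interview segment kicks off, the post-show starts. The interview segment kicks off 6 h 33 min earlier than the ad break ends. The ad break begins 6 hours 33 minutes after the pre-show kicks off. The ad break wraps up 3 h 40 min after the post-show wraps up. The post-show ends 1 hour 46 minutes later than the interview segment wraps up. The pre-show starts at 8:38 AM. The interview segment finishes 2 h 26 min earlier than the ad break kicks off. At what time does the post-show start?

2:11 PM

The ad break starts at 8:38 AM + 393 min = 3:11 PM.
The interview segment ends at 3:11 PM − 146 min = 12:45 PM.
The post-show ends at 12:45 PM + 106 min = 2:31 PM.
The ad break ends at 2:31 PM + 220 min = 6:11 PM.
The interview segment starts at 6:11 PM − 393 min = 11:38 AM.
The post-show starts at 11:38 AM + 153 min = 2:11 PM.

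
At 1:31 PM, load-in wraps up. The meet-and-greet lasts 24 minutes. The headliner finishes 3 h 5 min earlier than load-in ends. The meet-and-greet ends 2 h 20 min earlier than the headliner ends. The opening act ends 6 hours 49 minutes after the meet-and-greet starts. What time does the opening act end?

The headliner ends at 1:31 PM − 185 min = 10:26 AM.
The meet-and-greet ends at 10:26 AM − 140 min = 8:06 AM.
The meet-and-greet starts at 8:06 AM − 24 min = 7:42 AM.
The opening act ends at 7:42 AM + 409 min = 2:31 PM.

2:31 PM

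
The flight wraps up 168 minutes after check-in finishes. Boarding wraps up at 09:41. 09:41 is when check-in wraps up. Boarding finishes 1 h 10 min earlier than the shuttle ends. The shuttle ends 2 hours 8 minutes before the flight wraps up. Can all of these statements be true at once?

No

The flight ends at 09:41 + 168 min = 12:29.
The shuttle ends at 12:29 − 128 min = 10:21.
Boarding ends at 10:21 − 70 min = 09:11.
But boarding is also said to end at 09:41 — a 30-minute conflict.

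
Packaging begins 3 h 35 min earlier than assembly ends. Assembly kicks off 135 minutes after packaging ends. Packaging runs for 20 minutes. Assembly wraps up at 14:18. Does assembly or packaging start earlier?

Packaging starts at 14:18 − 215 min = 10:43.
Packaging ends at 10:43 + 20 min = 11:03.
Assembly starts at 11:03 + 135 min = 13:18.
Assembly starts at 13:18 and packaging starts at 10:43, so packaging is first.

packaging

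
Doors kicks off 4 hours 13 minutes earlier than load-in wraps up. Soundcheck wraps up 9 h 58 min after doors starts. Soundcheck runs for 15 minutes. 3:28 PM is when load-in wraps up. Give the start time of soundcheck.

Doors starts at 3:28 PM − 253 min = 11:15 AM.
Soundcheck ends at 11:15 AM + 598 min = 9:13 PM.
Soundcheck starts at 9:13 PM − 15 min = 8:58 PM.

8:58 PM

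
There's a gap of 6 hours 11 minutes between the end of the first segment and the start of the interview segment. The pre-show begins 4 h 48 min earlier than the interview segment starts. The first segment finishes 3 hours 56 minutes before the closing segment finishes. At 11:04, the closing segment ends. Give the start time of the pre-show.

08:31

The first segment ends at 11:04 − 236 min = 07:08.
The interview segment starts at 07:08 + 371 min = 13:19.
The pre-show starts at 13:19 − 288 min = 08:31.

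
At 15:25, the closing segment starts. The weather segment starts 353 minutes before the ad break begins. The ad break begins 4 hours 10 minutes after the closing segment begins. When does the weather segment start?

13:42

The ad break starts at 15:25 + 250 min = 19:35.
The weather segment starts at 19:35 − 353 min = 13:42.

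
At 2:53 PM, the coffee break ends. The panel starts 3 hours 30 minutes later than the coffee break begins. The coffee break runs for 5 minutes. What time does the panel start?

The coffee break starts at 2:53 PM − 5 min = 2:48 PM.
The panel starts at 2:48 PM + 210 min = 6:18 PM.

6:18 PM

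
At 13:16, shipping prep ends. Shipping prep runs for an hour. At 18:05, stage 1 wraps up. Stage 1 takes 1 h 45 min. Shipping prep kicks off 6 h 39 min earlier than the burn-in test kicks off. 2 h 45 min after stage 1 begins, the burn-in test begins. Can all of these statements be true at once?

Stage 1 starts at 18:05 − 105 min = 16:20.
The burn-in test starts at 16:20 + 165 min = 19:05.
Shipping prep starts at 19:05 − 399 min = 12:26.
Shipping prep ends at 12:26 + 60 min = 13:26.
But shipping prep is also said to end at 13:16 — a 10-minute conflict.

No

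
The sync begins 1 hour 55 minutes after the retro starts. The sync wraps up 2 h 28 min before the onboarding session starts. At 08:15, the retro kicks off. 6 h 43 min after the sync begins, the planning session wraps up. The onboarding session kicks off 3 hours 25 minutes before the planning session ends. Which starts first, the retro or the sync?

The sync starts at 08:15 + 115 min = 10:10.
The retro starts at 08:15 and the sync starts at 10:10, so the retro is first.

the retro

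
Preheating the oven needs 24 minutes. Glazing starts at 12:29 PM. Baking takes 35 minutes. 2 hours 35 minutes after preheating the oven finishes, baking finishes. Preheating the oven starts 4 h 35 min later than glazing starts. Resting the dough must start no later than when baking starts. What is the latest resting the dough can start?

Preheating the oven starts at 12:29 PM + 275 min = 5:04 PM.
Preheating the oven ends at 5:04 PM + 24 min = 5:28 PM.
Baking ends at 5:28 PM + 155 min = 8:03 PM.
Baking starts at 8:03 PM − 35 min = 7:28 PM.
Resting the dough is bounded by baking, so the latest it can start is 7:28 PM.

7:28 PM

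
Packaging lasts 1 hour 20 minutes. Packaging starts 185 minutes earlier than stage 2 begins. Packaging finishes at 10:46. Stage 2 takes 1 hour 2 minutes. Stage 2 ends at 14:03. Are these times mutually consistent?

No

Stage 2 starts at 14:03 − 62 min = 13:01.
Packaging starts at 13:01 − 185 min = 09:56.
Packaging ends at 09:56 + 80 min = 11:16.
But packaging is also said to end at 10:46 — a 30-minute conflict.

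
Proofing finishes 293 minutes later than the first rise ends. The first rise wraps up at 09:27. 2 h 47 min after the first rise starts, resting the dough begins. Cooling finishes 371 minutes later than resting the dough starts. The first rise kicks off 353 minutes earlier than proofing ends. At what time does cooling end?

17:25

Proofing ends at 09:27 + 293 min = 14:20.
The first rise starts at 14:20 − 353 min = 08:27.
Resting the dough starts at 08:27 + 167 min = 11:14.
Cooling ends at 11:14 + 371 min = 17:25.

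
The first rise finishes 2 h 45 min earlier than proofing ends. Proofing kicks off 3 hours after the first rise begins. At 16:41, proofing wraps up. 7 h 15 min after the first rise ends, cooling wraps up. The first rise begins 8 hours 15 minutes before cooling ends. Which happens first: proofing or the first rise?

The first rise ends at 16:41 − 165 min = 13:56.
Cooling ends at 13:56 + 435 min = 21:11.
The first rise starts at 21:11 − 495 min = 12:56.
Proofing starts at 12:56 + 180 min = 15:56.
Proofing starts at 15:56 and the first rise starts at 12:56, so the first rise is first.

the first rise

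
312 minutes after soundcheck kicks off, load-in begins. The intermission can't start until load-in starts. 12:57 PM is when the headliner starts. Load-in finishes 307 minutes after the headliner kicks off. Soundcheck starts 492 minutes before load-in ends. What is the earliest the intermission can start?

3:04 PM

Load-in ends at 12:57 PM + 307 min = 6:04 PM.
Soundcheck starts at 6:04 PM − 492 min = 9:52 AM.
Load-in starts at 9:52 AM + 312 min = 3:04 PM.
The intermission is bounded by load-in, so the earliest it can start is 3:04 PM.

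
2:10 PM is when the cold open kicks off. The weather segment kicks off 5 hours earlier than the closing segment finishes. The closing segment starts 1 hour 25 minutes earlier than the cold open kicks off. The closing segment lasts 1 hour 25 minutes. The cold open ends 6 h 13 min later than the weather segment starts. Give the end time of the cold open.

3:23 PM

The closing segment starts at 2:10 PM − 85 min = 12:45 PM.
The closing segment ends at 12:45 PM + 85 min = 2:10 PM.
The weather segment starts at 2:10 PM − 300 min = 9:10 AM.
The cold open ends at 9:10 AM + 373 min = 3:23 PM.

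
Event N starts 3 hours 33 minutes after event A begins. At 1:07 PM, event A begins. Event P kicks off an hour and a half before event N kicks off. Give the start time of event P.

Event N starts at 1:07 PM + 213 min = 4:40 PM.
Event P starts at 4:40 PM − 90 min = 3:10 PM.

3:10 PM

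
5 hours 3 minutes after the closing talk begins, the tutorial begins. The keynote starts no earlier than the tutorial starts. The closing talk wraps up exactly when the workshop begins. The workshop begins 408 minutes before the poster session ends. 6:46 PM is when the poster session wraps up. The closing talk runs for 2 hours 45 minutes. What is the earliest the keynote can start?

2:16 PM

The workshop starts at 6:46 PM − 408 min = 11:58 AM.
So the closing talk ends at 11:58 AM.
The closing talk starts at 11:58 AM − 165 min = 9:13 AM.
The tutorial starts at 9:13 AM + 303 min = 2:16 PM.
The keynote is bounded by the tutorial, so the earliest it can start is 2:16 PM.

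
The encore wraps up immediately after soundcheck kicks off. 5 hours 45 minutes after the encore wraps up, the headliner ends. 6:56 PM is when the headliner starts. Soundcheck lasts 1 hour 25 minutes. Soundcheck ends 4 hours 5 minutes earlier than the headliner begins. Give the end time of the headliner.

Soundcheck ends at 6:56 PM − 245 min = 2:51 PM.
Soundcheck starts at 2:51 PM − 85 min = 1:26 PM.
So the encore ends at 1:26 PM.
The headliner ends at 1:26 PM + 345 min = 7:11 PM.

7:11 PM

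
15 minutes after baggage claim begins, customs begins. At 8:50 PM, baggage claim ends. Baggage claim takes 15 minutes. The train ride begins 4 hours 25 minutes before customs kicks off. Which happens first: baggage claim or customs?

Baggage claim starts at 8:50 PM − 15 min = 8:35 PM.
Customs starts at 8:35 PM + 15 min = 8:50 PM.
Baggage claim starts at 8:35 PM and customs starts at 8:50 PM, so baggage claim is first.

baggage claim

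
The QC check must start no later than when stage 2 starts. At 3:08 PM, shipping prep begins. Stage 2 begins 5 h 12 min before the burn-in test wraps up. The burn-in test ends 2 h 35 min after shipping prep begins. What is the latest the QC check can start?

12:31 PM

The burn-in test ends at 3:08 PM + 155 min = 5:43 PM.
Stage 2 starts at 5:43 PM − 312 min = 12:31 PM.
The QC check is bounded by stage 2, so the latest it can start is 12:31 PM.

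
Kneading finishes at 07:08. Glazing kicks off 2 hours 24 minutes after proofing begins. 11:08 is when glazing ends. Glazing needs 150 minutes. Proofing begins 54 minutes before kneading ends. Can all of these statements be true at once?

Yes

Proofing starts at 07:08 − 54 min = 06:14.
Glazing starts at 06:14 + 144 min = 08:38.
Glazing ends at 08:38 + 150 min = 11:08.
That matches the stated 11:08, so the schedule is consistent.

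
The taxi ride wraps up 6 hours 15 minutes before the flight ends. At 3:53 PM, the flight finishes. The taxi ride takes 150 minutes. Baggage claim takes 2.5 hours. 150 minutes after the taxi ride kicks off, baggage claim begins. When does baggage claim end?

12:08 PM

The taxi ride ends at 3:53 PM − 375 min = 9:38 AM.
The taxi ride starts at 9:38 AM − 150 min = 7:08 AM.
Baggage claim starts at 7:08 AM + 150 min = 9:38 AM.
Baggage claim ends at 9:38 AM + 150 min = 12:08 PM.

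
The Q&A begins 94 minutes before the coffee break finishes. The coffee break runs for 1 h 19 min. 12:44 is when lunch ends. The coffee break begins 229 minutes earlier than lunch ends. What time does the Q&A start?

The coffee break starts at 12:44 − 229 min = 08:55.
The coffee break ends at 08:55 + 79 min = 10:14.
The Q&A starts at 10:14 − 94 min = 08:40.

08:40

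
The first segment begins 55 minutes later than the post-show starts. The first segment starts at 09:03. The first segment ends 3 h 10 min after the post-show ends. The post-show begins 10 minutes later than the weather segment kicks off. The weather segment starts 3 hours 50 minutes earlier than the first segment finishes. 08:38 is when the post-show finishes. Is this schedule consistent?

Yes

The first segment ends at 08:38 + 190 min = 11:48.
The weather segment starts at 11:48 − 230 min = 07:58.
The post-show starts at 07:58 + 10 min = 08:08.
The first segment starts at 08:08 + 55 min = 09:03.
That matches the stated 09:03, so the schedule is consistent.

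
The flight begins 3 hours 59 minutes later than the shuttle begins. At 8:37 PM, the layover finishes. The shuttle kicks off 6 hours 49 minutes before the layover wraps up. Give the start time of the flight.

5:47 PM

The shuttle starts at 8:37 PM − 409 min = 1:48 PM.
The flight starts at 1:48 PM + 239 min = 5:47 PM.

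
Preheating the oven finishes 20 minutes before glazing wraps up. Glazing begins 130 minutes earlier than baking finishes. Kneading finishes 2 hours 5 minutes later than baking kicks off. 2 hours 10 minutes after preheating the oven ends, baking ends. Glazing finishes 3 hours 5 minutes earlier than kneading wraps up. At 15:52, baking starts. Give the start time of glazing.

Kneading ends at 15:52 + 125 min = 17:57.
Glazing ends at 17:57 − 185 min = 14:52.
Preheating the oven ends at 14:52 − 20 min = 14:32.
Baking ends at 14:32 + 130 min = 16:42.
Glazing starts at 16:42 − 130 min = 14:32.

14:32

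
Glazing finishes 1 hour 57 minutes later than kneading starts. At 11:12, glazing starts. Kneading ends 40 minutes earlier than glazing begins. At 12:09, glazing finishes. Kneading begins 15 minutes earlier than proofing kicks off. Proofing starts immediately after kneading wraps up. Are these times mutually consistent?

No

Kneading ends at 11:12 − 40 min = 10:32.
So proofing starts at 10:32.
Kneading starts at 10:32 − 15 min = 10:17.
Glazing ends at 10:17 + 117 min = 12:14.
But glazing is also said to end at 12:09 — a 5-minute conflict.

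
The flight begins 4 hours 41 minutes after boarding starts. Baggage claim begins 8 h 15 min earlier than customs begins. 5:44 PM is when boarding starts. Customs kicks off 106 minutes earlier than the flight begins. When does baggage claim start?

12:24 PM

The flight starts at 5:44 PM + 281 min = 10:25 PM.
Customs starts at 10:25 PM − 106 min = 8:39 PM.
Baggage claim starts at 8:39 PM − 495 min = 12:24 PM.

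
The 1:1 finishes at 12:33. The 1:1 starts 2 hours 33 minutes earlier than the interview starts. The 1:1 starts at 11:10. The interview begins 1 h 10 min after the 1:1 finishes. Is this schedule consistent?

Yes

The interview starts at 12:33 + 70 min = 13:43.
The 1:1 starts at 13:43 − 153 min = 11:10.
That matches the stated 11:10, so the schedule is consistent.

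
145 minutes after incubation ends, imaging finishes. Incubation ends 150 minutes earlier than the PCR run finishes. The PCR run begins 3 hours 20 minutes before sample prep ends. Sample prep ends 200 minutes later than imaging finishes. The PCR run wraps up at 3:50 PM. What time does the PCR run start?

3:45 PM

Incubation ends at 3:50 PM − 150 min = 1:20 PM.
Imaging ends at 1:20 PM + 145 min = 3:45 PM.
Sample prep ends at 3:45 PM + 200 min = 7:05 PM.
The PCR run starts at 7:05 PM − 200 min = 3:45 PM.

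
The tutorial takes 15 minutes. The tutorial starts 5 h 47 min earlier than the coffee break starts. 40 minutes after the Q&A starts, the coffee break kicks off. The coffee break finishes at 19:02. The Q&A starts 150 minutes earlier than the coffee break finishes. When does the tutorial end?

The Q&A starts at 19:02 − 150 min = 16:32.
The coffee break starts at 16:32 + 40 min = 17:12.
The tutorial starts at 17:12 − 347 min = 11:25.
The tutorial ends at 11:25 + 15 min = 11:40.

11:40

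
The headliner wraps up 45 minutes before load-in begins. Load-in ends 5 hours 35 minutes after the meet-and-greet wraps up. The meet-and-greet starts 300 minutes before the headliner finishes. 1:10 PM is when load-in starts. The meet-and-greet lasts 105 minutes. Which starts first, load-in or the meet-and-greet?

the meet-and-greet

The headliner ends at 1:10 PM − 45 min = 12:25 PM.
The meet-and-greet starts at 12:25 PM − 300 min = 7:25 AM.
Load-in starts at 1:10 PM and the meet-and-greet starts at 7:25 AM, so the meet-and-greet is first.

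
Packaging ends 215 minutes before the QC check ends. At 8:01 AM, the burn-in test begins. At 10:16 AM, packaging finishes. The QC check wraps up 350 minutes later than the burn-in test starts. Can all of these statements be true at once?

Yes

The QC check ends at 8:01 AM + 350 min = 1:51 PM.
Packaging ends at 1:51 PM − 215 min = 10:16 AM.
That matches the stated 10:16 AM, so the schedule is consistent.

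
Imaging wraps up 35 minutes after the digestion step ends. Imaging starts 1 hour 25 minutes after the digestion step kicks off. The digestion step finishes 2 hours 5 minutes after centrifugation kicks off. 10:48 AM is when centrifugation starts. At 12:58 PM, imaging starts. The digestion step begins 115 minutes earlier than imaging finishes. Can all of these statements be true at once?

The digestion step ends at 10:48 AM + 125 min = 12:53 PM.
Imaging ends at 12:53 PM + 35 min = 1:28 PM.
The digestion step starts at 1:28 PM − 115 min = 11:33 AM.
Imaging starts at 11:33 AM + 85 min = 12:58 PM.
That matches the stated 12:58 PM, so the schedule is consistent.

Yes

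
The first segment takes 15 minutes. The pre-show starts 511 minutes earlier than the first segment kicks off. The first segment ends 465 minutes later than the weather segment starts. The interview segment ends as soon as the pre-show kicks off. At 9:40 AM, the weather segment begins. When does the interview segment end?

The first segment ends at 9:40 AM + 465 min = 5:25 PM.
The first segment starts at 5:25 PM − 15 min = 5:10 PM.
The pre-show starts at 5:10 PM − 511 min = 8:39 AM.
So the interview segment ends at 8:39 AM.

8:39 AM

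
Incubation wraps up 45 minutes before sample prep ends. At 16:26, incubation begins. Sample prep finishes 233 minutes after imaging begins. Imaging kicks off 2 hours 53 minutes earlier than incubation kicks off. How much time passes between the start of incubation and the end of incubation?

Imaging starts at 16:26 − 173 min = 13:33.
Sample prep ends at 13:33 + 233 min = 17:26.
Incubation ends at 17:26 − 45 min = 16:41.
From 16:26 to 16:41 is 15 minutes.

15 minutes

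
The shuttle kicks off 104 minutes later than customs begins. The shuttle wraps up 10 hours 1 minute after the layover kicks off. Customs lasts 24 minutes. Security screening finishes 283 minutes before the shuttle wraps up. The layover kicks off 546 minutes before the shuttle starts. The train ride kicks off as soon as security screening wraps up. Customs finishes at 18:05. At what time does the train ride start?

15:37

Customs starts at 18:05 − 24 min = 17:41.
The shuttle starts at 17:41 + 104 min = 19:25.
The layover starts at 19:25 − 546 min = 10:19.
The shuttle ends at 10:19 + 601 min = 20:20.
Security screening ends at 20:20 − 283 min = 15:37.
So the train ride starts at 15:37.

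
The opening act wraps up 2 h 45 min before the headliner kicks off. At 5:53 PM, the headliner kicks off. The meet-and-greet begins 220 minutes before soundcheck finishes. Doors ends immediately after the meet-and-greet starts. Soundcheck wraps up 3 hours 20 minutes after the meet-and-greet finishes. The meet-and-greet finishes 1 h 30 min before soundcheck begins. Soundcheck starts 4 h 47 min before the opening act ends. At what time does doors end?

The opening act ends at 5:53 PM − 165 min = 3:08 PM.
Soundcheck starts at 3:08 PM − 287 min = 10:21 AM.
The meet-and-greet ends at 10:21 AM − 90 min = 8:51 AM.
Soundcheck ends at 8:51 AM + 200 min = 12:11 PM.
The meet-and-greet starts at 12:11 PM − 220 min = 8:31 AM.
So doors ends at 8:31 AM.

8:31 AM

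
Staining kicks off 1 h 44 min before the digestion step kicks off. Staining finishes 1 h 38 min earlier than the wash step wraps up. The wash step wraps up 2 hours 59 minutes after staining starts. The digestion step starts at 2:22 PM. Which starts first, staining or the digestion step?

staining

Staining starts at 2:22 PM − 104 min = 12:38 PM.
Staining starts at 12:38 PM and the digestion step starts at 2:22 PM, so staining is first.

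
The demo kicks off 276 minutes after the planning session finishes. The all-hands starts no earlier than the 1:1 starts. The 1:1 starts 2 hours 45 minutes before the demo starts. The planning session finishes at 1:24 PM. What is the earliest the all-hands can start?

3:15 PM

The demo starts at 1:24 PM + 276 min = 6:00 PM.
The 1:1 starts at 6:00 PM − 165 min = 3:15 PM.
The all-hands is bounded by the 1:1, so the earliest it can start is 3:15 PM.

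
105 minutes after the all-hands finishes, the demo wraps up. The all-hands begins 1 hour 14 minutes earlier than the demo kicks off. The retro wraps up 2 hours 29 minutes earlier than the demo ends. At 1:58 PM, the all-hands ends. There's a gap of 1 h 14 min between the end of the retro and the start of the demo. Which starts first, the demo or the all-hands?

The demo ends at 1:58 PM + 105 min = 3:43 PM.
The retro ends at 3:43 PM − 149 min = 1:14 PM.
The demo starts at 1:14 PM + 74 min = 2:28 PM.
The all-hands starts at 2:28 PM − 74 min = 1:14 PM.
The demo starts at 2:28 PM and the all-hands starts at 1:14 PM, so the all-hands is first.

the all-hands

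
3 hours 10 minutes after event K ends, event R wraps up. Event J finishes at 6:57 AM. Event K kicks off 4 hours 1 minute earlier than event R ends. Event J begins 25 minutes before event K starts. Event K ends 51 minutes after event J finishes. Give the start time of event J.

Event K ends at 6:57 AM + 51 min = 7:48 AM.
Event R ends at 7:48 AM + 190 min = 10:58 AM.
Event K starts at 10:58 AM − 241 min = 6:57 AM.
Event J starts at 6:57 AM − 25 min = 6:32 AM.

6:32 AM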